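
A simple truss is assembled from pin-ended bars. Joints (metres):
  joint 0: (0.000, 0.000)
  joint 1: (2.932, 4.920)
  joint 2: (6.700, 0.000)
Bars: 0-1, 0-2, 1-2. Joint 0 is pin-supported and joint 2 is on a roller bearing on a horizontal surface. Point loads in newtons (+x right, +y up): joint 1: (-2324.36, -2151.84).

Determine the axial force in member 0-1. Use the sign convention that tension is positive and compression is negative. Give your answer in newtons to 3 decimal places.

-3395.706

N=3 nodes, M=3 members, R=3 reactions → 2N=6, M+R=6
member 0 (0-1): L=5.7274, (cx,cy)=(0.5119,0.8590)
member 1 (0-2): L=6.7000, (cx,cy)=(1.0000,0.0000)
member 2 (1-2): L=6.1971, (cx,cy)=(0.6080,-0.7939)
solve A·x = −loads:
  F[0-1] = -3395.7065 N (compression)
  F[0-2] = -586.0102 N (compression)
  F[1-2] = +963.7931 N (tension)
  Rx@0 = +2324.3600 N
  Ry@0 = +2917.0126 N
  Ry@2 = -765.1726 N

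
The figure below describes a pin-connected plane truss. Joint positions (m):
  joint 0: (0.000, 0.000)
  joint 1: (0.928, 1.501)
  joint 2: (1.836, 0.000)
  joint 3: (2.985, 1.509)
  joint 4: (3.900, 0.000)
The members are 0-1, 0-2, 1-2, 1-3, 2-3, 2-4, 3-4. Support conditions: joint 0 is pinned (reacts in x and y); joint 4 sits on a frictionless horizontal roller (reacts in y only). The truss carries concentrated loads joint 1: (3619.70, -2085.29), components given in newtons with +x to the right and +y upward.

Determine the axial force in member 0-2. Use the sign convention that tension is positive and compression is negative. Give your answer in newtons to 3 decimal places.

3740.864

N=5 nodes, M=7 members, R=3 reactions → 2N=10, M+R=10
member 0 (0-1): L=1.7647, (cx,cy)=(0.5259,0.8506)
member 1 (0-2): L=1.8360, (cx,cy)=(1.0000,0.0000)
member 2 (1-2): L=1.7543, (cx,cy)=(0.5176,-0.8556)
member 3 (1-3): L=2.0570, (cx,cy)=(1.0000,0.0039)
member 4 (2-3): L=1.8967, (cx,cy)=(0.6058,0.7956)
member 5 (2-4): L=2.0640, (cx,cy)=(1.0000,0.0000)
member 6 (3-4): L=1.7647, (cx,cy)=(0.5185,-0.8551)
solve A·x = −loads:
  F[0-1] = -230.4081 N (compression)
  F[0-2] = +3740.8640 N (tension)
  F[1-2] = -2219.8858 N (compression)
  F[1-3] = -2591.8839 N (compression)
  F[2-3] = +2387.3317 N (tension)
  F[2-4] = +1145.6070 N (tension)
  F[3-4] = -2209.5061 N (compression)
  Rx@0 = -3619.7000 N
  Ry@0 = +195.9775 N
  Ry@4 = +1889.3125 N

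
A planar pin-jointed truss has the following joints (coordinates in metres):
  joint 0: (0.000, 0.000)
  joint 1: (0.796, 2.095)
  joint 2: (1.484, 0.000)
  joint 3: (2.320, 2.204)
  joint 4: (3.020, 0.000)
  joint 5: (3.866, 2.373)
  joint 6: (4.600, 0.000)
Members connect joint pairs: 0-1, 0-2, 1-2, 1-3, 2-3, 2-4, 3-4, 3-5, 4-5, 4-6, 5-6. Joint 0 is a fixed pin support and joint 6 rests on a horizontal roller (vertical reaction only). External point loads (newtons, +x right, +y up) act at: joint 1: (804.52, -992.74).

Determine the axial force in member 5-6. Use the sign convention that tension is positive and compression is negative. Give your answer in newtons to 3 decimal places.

-563.351

N=7 nodes, M=11 members, R=3 reactions → 2N=14, M+R=14
member 0 (0-1): L=2.2411, (cx,cy)=(0.3552,0.9348)
member 1 (0-2): L=1.4840, (cx,cy)=(1.0000,0.0000)
member 2 (1-2): L=2.2051, (cx,cy)=(0.3120,-0.9501)
member 3 (1-3): L=1.5279, (cx,cy)=(0.9975,0.0713)
member 4 (2-3): L=2.3572, (cx,cy)=(0.3547,0.9350)
member 5 (2-4): L=1.5360, (cx,cy)=(1.0000,0.0000)
member 6 (3-4): L=2.3125, (cx,cy)=(0.3027,-0.9531)
member 7 (3-5): L=1.5552, (cx,cy)=(0.9941,0.1087)
member 8 (4-5): L=2.5193, (cx,cy)=(0.3358,0.9419)
member 9 (4-6): L=1.5800, (cx,cy)=(1.0000,0.0000)
member 10 (5-6): L=2.4839, (cx,cy)=(0.2955,-0.9553)
solve A·x = −loads:
  F[0-1] = -486.2508 N (compression)
  F[0-2] = +977.2259 N (tension)
  F[1-2] = -625.3497 N (compression)
  F[1-3] = -784.1103 N (compression)
  F[2-3] = +635.4370 N (tension)
  F[2-4] = +556.7520 N (tension)
  F[3-4] = -607.4529 N (compression)
  F[3-5] = -375.0949 N (compression)
  F[4-5] = +614.6463 N (tension)
  F[4-6] = +166.4703 N (tension)
  F[5-6] = -563.3513 N (compression)
  Rx@0 = -804.5200 N
  Ry@0 = +454.5464 N
  Ry@6 = +538.1936 N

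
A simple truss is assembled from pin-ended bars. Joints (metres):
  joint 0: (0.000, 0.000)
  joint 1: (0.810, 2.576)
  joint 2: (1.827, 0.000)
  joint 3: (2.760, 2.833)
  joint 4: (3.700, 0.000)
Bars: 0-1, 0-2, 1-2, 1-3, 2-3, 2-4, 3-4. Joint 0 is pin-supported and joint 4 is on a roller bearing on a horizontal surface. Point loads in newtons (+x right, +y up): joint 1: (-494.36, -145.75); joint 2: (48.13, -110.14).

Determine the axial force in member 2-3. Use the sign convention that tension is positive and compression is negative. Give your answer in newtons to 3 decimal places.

N=5 nodes, M=7 members, R=3 reactions → 2N=10, M+R=10
member 0 (0-1): L=2.7003, (cx,cy)=(0.3000,0.9540)
member 1 (0-2): L=1.8270, (cx,cy)=(1.0000,0.0000)
member 2 (1-2): L=2.7695, (cx,cy)=(0.3672,-0.9301)
member 3 (1-3): L=1.9669, (cx,cy)=(0.9914,0.1307)
member 4 (2-3): L=2.9827, (cx,cy)=(0.3128,0.9498)
member 5 (2-4): L=1.8730, (cx,cy)=(1.0000,0.0000)
member 6 (3-4): L=2.9849, (cx,cy)=(0.3149,-0.9491)
solve A·x = −loads:
  F[0-1] = -538.5795 N (compression)
  F[0-2] = -284.6769 N (compression)
  F[1-2] = +420.9270 N (tension)
  F[1-3] = +179.7772 N (tension)
  F[2-3] = -296.2457 N (compression)
  F[2-4] = -85.5684 N (compression)
  F[3-4] = +271.7140 N (tension)
  Rx@0 = +446.2300 N
  Ry@0 = +513.7787 N
  Ry@4 = -257.8887 N

-296.246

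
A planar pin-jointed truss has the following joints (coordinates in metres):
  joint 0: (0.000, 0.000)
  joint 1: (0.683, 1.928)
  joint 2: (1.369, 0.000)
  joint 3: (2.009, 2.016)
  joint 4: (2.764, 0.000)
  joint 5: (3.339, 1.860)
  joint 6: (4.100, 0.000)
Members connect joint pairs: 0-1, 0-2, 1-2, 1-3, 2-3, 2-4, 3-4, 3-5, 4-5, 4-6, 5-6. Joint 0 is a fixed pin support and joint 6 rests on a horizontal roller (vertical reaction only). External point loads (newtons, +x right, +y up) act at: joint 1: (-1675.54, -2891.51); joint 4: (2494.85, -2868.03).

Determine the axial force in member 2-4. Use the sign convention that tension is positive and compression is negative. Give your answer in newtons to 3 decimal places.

N=7 nodes, M=11 members, R=3 reactions → 2N=14, M+R=14
member 0 (0-1): L=2.0454, (cx,cy)=(0.3339,0.9426)
member 1 (0-2): L=1.3690, (cx,cy)=(1.0000,0.0000)
member 2 (1-2): L=2.0464, (cx,cy)=(0.3352,-0.9421)
member 3 (1-3): L=1.3289, (cx,cy)=(0.9978,0.0662)
member 4 (2-3): L=2.1151, (cx,cy)=(0.3026,0.9531)
member 5 (2-4): L=1.3950, (cx,cy)=(1.0000,0.0000)
member 6 (3-4): L=2.1527, (cx,cy)=(0.3507,-0.9365)
member 7 (3-5): L=1.3391, (cx,cy)=(0.9932,-0.1165)
member 8 (4-5): L=1.9469, (cx,cy)=(0.2953,0.9554)
member 9 (4-6): L=1.3360, (cx,cy)=(1.0000,0.0000)
member 10 (5-6): L=2.0097, (cx,cy)=(0.3787,-0.9255)
solve A·x = −loads:
  F[0-1] = -4383.9278 N (compression)
  F[0-2] = +2283.1892 N (tension)
  F[1-2] = +1301.1738 N (tension)
  F[1-3] = -225.0148 N (compression)
  F[2-3] = -1286.1775 N (compression)
  F[2-4] = +3108.5414 N (tension)
  F[3-4] = +1466.2157 N (tension)
  F[3-5] = -1135.6492 N (compression)
  F[4-5] = +1564.7500 N (tension)
  F[4-6] = +665.7697 N (tension)
  F[5-6] = -1758.1718 N (compression)
  Rx@0 = -819.3100 N
  Ry@0 = +4132.2973 N
  Ry@6 = +1627.2427 N

3108.541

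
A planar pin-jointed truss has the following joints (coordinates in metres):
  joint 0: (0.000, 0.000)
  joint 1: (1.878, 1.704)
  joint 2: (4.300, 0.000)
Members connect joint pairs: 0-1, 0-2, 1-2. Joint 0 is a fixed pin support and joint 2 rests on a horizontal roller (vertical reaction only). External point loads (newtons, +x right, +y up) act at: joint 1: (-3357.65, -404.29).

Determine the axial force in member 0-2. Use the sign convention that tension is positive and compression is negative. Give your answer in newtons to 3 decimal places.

-1640.244

N=3 nodes, M=3 members, R=3 reactions → 2N=6, M+R=6
member 0 (0-1): L=2.5358, (cx,cy)=(0.7406,0.6720)
member 1 (0-2): L=4.3000, (cx,cy)=(1.0000,0.0000)
member 2 (1-2): L=2.9614, (cx,cy)=(0.8179,-0.5754)
solve A·x = −loads:
  F[0-1] = -2318.9944 N (compression)
  F[0-2] = -1640.2442 N (compression)
  F[1-2] = +2005.5188 N (tension)
  Rx@0 = +3357.6500 N
  Ry@0 = +1558.2851 N
  Ry@2 = -1153.9951 N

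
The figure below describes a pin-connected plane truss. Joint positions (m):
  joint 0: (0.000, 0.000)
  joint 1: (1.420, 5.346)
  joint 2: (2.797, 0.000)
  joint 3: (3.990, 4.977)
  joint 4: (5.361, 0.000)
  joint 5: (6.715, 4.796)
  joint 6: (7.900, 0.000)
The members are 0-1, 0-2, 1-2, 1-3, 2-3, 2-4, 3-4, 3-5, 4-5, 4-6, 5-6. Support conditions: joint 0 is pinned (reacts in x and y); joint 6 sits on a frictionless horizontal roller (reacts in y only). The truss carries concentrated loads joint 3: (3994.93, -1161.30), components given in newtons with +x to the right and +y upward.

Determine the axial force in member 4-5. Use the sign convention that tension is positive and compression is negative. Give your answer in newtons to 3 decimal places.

3113.336

N=7 nodes, M=11 members, R=3 reactions → 2N=14, M+R=14
member 0 (0-1): L=5.5314, (cx,cy)=(0.2567,0.9665)
member 1 (0-2): L=2.7970, (cx,cy)=(1.0000,0.0000)
member 2 (1-2): L=5.5205, (cx,cy)=(0.2494,-0.9684)
member 3 (1-3): L=2.5964, (cx,cy)=(0.9898,-0.1421)
member 4 (2-3): L=5.1180, (cx,cy)=(0.2331,0.9725)
member 5 (2-4): L=2.5640, (cx,cy)=(1.0000,0.0000)
member 6 (3-4): L=5.1624, (cx,cy)=(0.2656,-0.9641)
member 7 (3-5): L=2.7310, (cx,cy)=(0.9978,-0.0663)
member 8 (4-5): L=4.9835, (cx,cy)=(0.2717,0.9624)
member 9 (4-6): L=2.5390, (cx,cy)=(1.0000,0.0000)
member 10 (5-6): L=4.9402, (cx,cy)=(0.2399,-0.9708)
solve A·x = −loads:
  F[0-1] = +2009.3771 N (tension)
  F[0-2] = +3479.0881 N (tension)
  F[1-2] = -2161.8570 N (compression)
  F[1-3] = +1065.9030 N (tension)
  F[2-3] = +2152.8287 N (tension)
  F[2-4] = +2438.0236 N (tension)
  F[3-4] = -3107.8209 N (compression)
  F[3-5] = -1616.2171 N (compression)
  F[4-5] = +3113.3356 N (tension)
  F[4-6] = +766.7750 N (tension)
  F[5-6] = -3196.6604 N (compression)
  Rx@0 = -3994.9300 N
  Ry@0 = -1942.0359 N
  Ry@6 = +3103.3359 N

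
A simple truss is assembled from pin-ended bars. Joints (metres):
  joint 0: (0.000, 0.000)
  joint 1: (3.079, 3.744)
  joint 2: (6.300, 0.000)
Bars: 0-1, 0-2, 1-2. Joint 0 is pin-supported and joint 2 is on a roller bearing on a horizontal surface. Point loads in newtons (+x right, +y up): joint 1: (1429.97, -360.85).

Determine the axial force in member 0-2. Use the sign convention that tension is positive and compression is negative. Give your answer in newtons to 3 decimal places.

882.823

N=3 nodes, M=3 members, R=3 reactions → 2N=6, M+R=6
member 0 (0-1): L=4.8475, (cx,cy)=(0.6352,0.7724)
member 1 (0-2): L=6.3000, (cx,cy)=(1.0000,0.0000)
member 2 (1-2): L=4.9389, (cx,cy)=(0.6522,-0.7581)
solve A·x = −loads:
  F[0-1] = +861.4052 N (tension)
  F[0-2] = +882.8233 N (tension)
  F[1-2] = -1353.6616 N (compression)
  Rx@0 = -1429.9700 N
  Ry@0 = -665.3190 N
  Ry@2 = +1026.1690 N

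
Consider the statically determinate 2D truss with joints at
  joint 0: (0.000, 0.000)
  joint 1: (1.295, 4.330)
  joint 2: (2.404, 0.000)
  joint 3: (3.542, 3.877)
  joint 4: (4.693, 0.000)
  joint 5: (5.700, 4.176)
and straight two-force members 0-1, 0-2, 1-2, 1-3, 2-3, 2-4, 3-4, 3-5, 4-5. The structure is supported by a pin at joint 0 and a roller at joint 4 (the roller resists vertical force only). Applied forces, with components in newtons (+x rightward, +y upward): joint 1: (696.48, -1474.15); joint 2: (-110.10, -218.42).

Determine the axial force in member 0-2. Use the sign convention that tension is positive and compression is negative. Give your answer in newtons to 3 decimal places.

N=6 nodes, M=9 members, R=3 reactions → 2N=12, M+R=12
member 0 (0-1): L=4.5195, (cx,cy)=(0.2865,0.9581)
member 1 (0-2): L=2.4040, (cx,cy)=(1.0000,0.0000)
member 2 (1-2): L=4.4698, (cx,cy)=(0.2481,-0.9687)
member 3 (1-3): L=2.2922, (cx,cy)=(0.9803,-0.1976)
member 4 (2-3): L=4.0406, (cx,cy)=(0.2816,0.9595)
member 5 (2-4): L=2.2890, (cx,cy)=(1.0000,0.0000)
member 6 (3-4): L=4.0442, (cx,cy)=(0.2846,-0.9586)
member 7 (3-5): L=2.1786, (cx,cy)=(0.9905,0.1372)
member 8 (4-5): L=4.2957, (cx,cy)=(0.2344,0.9721)
solve A·x = −loads:
  F[0-1] = -554.5473 N (compression)
  F[0-2] = +745.2776 N (tension)
  F[1-2] = -838.5756 N (compression)
  F[1-3] = -660.3409 N (compression)
  F[2-3] = +1074.2617 N (tension)
  F[2-4] = +344.7582 N (tension)
  F[3-4] = -1211.3704 N (compression)
  F[3-5] = +0.0000 N (tension)
  F[4-5] = -0.0000 N (compression)
  Rx@0 = -586.3800 N
  Ry@0 = +531.2948 N
  Ry@4 = +1161.2752 N

745.278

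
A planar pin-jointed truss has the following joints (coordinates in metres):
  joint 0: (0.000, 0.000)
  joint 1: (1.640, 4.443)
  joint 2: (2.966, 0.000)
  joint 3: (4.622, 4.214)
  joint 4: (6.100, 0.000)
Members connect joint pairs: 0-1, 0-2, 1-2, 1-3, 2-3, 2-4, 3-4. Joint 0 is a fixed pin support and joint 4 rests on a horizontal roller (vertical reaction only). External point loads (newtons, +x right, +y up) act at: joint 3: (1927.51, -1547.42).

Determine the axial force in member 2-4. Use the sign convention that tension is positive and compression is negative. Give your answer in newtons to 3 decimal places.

878.259

N=5 nodes, M=7 members, R=3 reactions → 2N=10, M+R=10
member 0 (0-1): L=4.7360, (cx,cy)=(0.3463,0.9381)
member 1 (0-2): L=2.9660, (cx,cy)=(1.0000,0.0000)
member 2 (1-2): L=4.6367, (cx,cy)=(0.2860,-0.9582)
member 3 (1-3): L=2.9908, (cx,cy)=(0.9971,-0.0766)
member 4 (2-3): L=4.5277, (cx,cy)=(0.3657,0.9307)
member 5 (2-4): L=3.1340, (cx,cy)=(1.0000,0.0000)
member 6 (3-4): L=4.4657, (cx,cy)=(0.3310,-0.9436)
solve A·x = −loads:
  F[0-1] = +1019.7194 N (tension)
  F[0-2] = +1574.3989 N (tension)
  F[1-2] = -1050.7045 N (compression)
  F[1-3] = +655.5184 N (tension)
  F[2-3] = +1081.7736 N (tension)
  F[2-4] = +878.2594 N (tension)
  F[3-4] = -2653.6021 N (compression)
  Rx@0 = -1927.5100 N
  Ry@0 = -956.6296 N
  Ry@4 = +2504.0496 N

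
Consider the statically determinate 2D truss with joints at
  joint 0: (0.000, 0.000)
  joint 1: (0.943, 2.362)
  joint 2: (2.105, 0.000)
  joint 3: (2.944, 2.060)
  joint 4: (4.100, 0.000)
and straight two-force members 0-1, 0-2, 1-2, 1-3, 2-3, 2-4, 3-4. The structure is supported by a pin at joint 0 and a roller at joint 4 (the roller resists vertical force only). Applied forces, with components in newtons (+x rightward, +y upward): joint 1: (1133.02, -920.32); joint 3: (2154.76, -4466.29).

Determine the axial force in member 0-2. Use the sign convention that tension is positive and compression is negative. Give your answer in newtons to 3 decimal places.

N=5 nodes, M=7 members, R=3 reactions → 2N=10, M+R=10
member 0 (0-1): L=2.5433, (cx,cy)=(0.3708,0.9287)
member 1 (0-2): L=2.1050, (cx,cy)=(1.0000,0.0000)
member 2 (1-2): L=2.6324, (cx,cy)=(0.4414,-0.8973)
member 3 (1-3): L=2.0237, (cx,cy)=(0.9888,-0.1492)
member 4 (2-3): L=2.2243, (cx,cy)=(0.3772,0.9261)
member 5 (2-4): L=1.9950, (cx,cy)=(1.0000,0.0000)
member 6 (3-4): L=2.3622, (cx,cy)=(0.4894,-0.8721)
solve A·x = −loads:
  F[0-1] = -250.4055 N (compression)
  F[0-2] = +3380.6255 N (tension)
  F[1-2] = -605.2322 N (compression)
  F[1-3] = -969.5551 N (compression)
  F[2-3] = +586.3868 N (tension)
  F[2-4] = +2892.2745 N (tension)
  F[3-4] = -5910.1199 N (compression)
  Rx@0 = -3287.7800 N
  Ry@0 = +232.5567 N
  Ry@4 = +5154.0533 N

3380.625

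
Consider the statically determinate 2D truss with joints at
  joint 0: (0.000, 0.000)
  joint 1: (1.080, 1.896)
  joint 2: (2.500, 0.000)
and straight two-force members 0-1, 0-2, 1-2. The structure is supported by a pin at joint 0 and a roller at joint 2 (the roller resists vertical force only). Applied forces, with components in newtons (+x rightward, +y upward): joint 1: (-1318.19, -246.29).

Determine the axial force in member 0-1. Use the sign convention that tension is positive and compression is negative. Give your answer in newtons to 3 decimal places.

-1311.524

N=3 nodes, M=3 members, R=3 reactions → 2N=6, M+R=6
member 0 (0-1): L=2.1820, (cx,cy)=(0.4950,0.8689)
member 1 (0-2): L=2.5000, (cx,cy)=(1.0000,0.0000)
member 2 (1-2): L=2.3688, (cx,cy)=(0.5995,-0.8004)
solve A·x = −loads:
  F[0-1] = -1311.5236 N (compression)
  F[0-2] = -669.0462 N (compression)
  F[1-2] = +1116.0824 N (tension)
  Rx@0 = +1318.1900 N
  Ry@0 = +1139.6080 N
  Ry@2 = -893.3180 N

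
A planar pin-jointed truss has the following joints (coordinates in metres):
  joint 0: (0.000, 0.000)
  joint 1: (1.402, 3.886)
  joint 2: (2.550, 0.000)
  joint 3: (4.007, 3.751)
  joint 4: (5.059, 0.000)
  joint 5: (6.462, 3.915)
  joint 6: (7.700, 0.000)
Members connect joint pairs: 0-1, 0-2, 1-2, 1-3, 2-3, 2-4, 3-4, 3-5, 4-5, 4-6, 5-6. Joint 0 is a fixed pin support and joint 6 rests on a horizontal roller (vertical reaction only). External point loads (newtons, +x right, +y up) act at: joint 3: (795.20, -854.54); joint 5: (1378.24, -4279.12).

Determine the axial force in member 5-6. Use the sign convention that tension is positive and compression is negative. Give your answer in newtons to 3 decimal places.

-5374.032

N=7 nodes, M=11 members, R=3 reactions → 2N=14, M+R=14
member 0 (0-1): L=4.1312, (cx,cy)=(0.3394,0.9407)
member 1 (0-2): L=2.5500, (cx,cy)=(1.0000,0.0000)
member 2 (1-2): L=4.0520, (cx,cy)=(0.2833,-0.9590)
member 3 (1-3): L=2.6085, (cx,cy)=(0.9987,-0.0518)
member 4 (2-3): L=4.0240, (cx,cy)=(0.3621,0.9321)
member 5 (2-4): L=2.5090, (cx,cy)=(1.0000,0.0000)
member 6 (3-4): L=3.8957, (cx,cy)=(0.2700,-0.9628)
member 7 (3-5): L=2.4605, (cx,cy)=(0.9978,0.0667)
member 8 (4-5): L=4.1588, (cx,cy)=(0.3374,0.9414)
member 9 (4-6): L=2.6410, (cx,cy)=(1.0000,0.0000)
member 10 (5-6): L=4.1061, (cx,cy)=(0.3015,-0.9535)
solve A·x = −loads:
  F[0-1] = -10.3219 N (compression)
  F[0-2] = +2176.9430 N (tension)
  F[1-2] = +10.4738 N (tension)
  F[1-3] = -6.4790 N (compression)
  F[2-3] = -10.7758 N (compression)
  F[2-4] = +2183.8120 N (tension)
  F[3-4] = -916.1538 N (compression)
  F[3-5] = -559.4185 N (compression)
  F[4-5] = +937.0509 N (tension)
  F[4-6] = +1620.2940 N (tension)
  F[5-6] = -5374.0323 N (compression)
  Rx@0 = -2173.4400 N
  Ry@0 = +9.7093 N
  Ry@6 = +5123.9507 N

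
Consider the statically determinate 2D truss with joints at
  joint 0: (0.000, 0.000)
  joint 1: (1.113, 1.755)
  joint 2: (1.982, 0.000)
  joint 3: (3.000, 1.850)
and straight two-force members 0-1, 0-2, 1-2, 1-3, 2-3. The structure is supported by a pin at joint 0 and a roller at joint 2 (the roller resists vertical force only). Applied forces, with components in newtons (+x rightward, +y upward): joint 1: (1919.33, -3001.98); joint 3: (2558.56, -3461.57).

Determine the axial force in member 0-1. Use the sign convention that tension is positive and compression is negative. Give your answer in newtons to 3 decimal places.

5387.144

N=4 nodes, M=5 members, R=3 reactions → 2N=8, M+R=8
member 0 (0-1): L=2.0782, (cx,cy)=(0.5356,0.8445)
member 1 (0-2): L=1.9820, (cx,cy)=(1.0000,0.0000)
member 2 (1-2): L=1.9584, (cx,cy)=(0.4437,-0.8962)
member 3 (1-3): L=1.8894, (cx,cy)=(0.9987,0.0503)
member 4 (2-3): L=2.1116, (cx,cy)=(0.4821,0.8761)
solve A·x = −loads:
  F[0-1] = +5387.1440 N (tension)
  F[0-2] = +1592.7127 N (tension)
  F[1-2] = -8168.5230 N (compression)
  F[1-3] = +4596.3446 N (tension)
  F[2-3] = -4214.8280 N (compression)
  Rx@0 = -4477.8900 N
  Ry@0 = -4549.4035 N
  Ry@2 = +11012.9535 N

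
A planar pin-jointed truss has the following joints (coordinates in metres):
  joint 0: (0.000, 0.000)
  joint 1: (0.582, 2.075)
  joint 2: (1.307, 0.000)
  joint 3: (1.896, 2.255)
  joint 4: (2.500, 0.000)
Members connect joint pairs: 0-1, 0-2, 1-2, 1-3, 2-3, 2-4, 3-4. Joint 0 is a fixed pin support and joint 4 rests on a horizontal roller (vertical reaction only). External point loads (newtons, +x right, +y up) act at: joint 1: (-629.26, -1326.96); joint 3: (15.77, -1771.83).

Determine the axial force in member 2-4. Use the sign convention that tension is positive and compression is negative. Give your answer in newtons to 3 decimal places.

306.583

N=5 nodes, M=7 members, R=3 reactions → 2N=10, M+R=10
member 0 (0-1): L=2.1551, (cx,cy)=(0.2701,0.9628)
member 1 (0-2): L=1.3070, (cx,cy)=(1.0000,0.0000)
member 2 (1-2): L=2.1980, (cx,cy)=(0.3298,-0.9440)
member 3 (1-3): L=1.3263, (cx,cy)=(0.9907,0.1357)
member 4 (2-3): L=2.3307, (cx,cy)=(0.2527,0.9675)
member 5 (2-4): L=1.1930, (cx,cy)=(1.0000,0.0000)
member 6 (3-4): L=2.3345, (cx,cy)=(0.2587,-0.9659)
solve A·x = −loads:
  F[0-1] = -2029.5917 N (compression)
  F[0-2] = -65.3781 N (compression)
  F[1-2] = +645.2918 N (tension)
  F[1-3] = -132.9273 N (compression)
  F[2-3] = -629.6158 N (compression)
  F[2-4] = +306.5831 N (tension)
  F[3-4] = -1184.9588 N (compression)
  Rx@0 = +613.4900 N
  Ry@0 = +1954.1791 N
  Ry@4 = +1144.6109 N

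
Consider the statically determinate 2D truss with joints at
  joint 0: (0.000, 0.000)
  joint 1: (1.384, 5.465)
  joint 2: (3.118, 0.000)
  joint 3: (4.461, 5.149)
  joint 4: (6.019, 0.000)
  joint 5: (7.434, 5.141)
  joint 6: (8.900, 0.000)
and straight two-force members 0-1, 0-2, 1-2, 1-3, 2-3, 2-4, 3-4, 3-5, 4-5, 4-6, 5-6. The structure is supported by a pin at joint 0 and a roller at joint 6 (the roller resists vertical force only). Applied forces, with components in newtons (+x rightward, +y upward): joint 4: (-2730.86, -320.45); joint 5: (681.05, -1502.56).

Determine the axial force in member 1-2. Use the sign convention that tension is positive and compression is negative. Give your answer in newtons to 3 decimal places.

N=7 nodes, M=11 members, R=3 reactions → 2N=14, M+R=14
member 0 (0-1): L=5.6375, (cx,cy)=(0.2455,0.9694)
member 1 (0-2): L=3.1180, (cx,cy)=(1.0000,0.0000)
member 2 (1-2): L=5.7335, (cx,cy)=(0.3024,-0.9532)
member 3 (1-3): L=3.0932, (cx,cy)=(0.9948,-0.1022)
member 4 (2-3): L=5.3213, (cx,cy)=(0.2524,0.9676)
member 5 (2-4): L=2.9010, (cx,cy)=(1.0000,0.0000)
member 6 (3-4): L=5.3796, (cx,cy)=(0.2896,-0.9571)
member 7 (3-5): L=2.9730, (cx,cy)=(1.0000,-0.0027)
member 8 (4-5): L=5.3322, (cx,cy)=(0.2654,0.9641)
member 9 (4-6): L=2.8810, (cx,cy)=(1.0000,0.0000)
member 10 (5-6): L=5.3459, (cx,cy)=(0.2742,-0.9617)
solve A·x = −loads:
  F[0-1] = +43.5008 N (tension)
  F[0-2] = -2060.4893 N (compression)
  F[1-2] = -46.9208 N (compression)
  F[1-3] = +25.0006 N (tension)
  F[2-3] = +46.2198 N (tension)
  F[2-4] = -2086.3449 N (compression)
  F[3-4] = -44.1964 N (compression)
  F[3-5] = +49.3350 N (tension)
  F[4-5] = +376.2418 N (tension)
  F[4-6] = +531.8718 N (tension)
  F[5-6] = -1939.5315 N (compression)
  Rx@0 = +2049.8100 N
  Ry@0 = -42.1695 N
  Ry@6 = +1865.1795 N

-46.921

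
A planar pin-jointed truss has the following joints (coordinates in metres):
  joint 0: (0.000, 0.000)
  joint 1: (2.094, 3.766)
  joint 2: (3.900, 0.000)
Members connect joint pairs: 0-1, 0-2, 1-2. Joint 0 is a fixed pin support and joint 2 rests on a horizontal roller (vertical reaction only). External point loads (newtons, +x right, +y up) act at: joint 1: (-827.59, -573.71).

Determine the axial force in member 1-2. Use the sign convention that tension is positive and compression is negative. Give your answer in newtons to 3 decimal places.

N=3 nodes, M=3 members, R=3 reactions → 2N=6, M+R=6
member 0 (0-1): L=4.3090, (cx,cy)=(0.4860,0.8740)
member 1 (0-2): L=3.9000, (cx,cy)=(1.0000,0.0000)
member 2 (1-2): L=4.1766, (cx,cy)=(0.4324,-0.9017)
solve A·x = −loads:
  F[0-1] = -1218.3622 N (compression)
  F[0-2] = -235.5169 N (compression)
  F[1-2] = +544.6686 N (tension)
  Rx@0 = +827.5900 N
  Ry@0 = +1064.8267 N
  Ry@2 = -491.1167 N

544.669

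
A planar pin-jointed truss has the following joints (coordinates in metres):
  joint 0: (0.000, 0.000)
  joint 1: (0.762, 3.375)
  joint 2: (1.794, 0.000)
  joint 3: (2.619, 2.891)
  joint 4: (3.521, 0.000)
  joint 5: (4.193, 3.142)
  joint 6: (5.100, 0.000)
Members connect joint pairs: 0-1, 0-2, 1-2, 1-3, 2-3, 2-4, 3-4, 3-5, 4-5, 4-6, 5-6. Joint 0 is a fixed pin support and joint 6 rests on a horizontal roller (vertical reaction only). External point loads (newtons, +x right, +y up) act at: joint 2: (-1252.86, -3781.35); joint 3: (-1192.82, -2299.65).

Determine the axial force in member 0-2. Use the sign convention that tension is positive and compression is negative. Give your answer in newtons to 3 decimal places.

-1487.009

N=7 nodes, M=11 members, R=3 reactions → 2N=14, M+R=14
member 0 (0-1): L=3.4600, (cx,cy)=(0.2202,0.9754)
member 1 (0-2): L=1.7940, (cx,cy)=(1.0000,0.0000)
member 2 (1-2): L=3.5293, (cx,cy)=(0.2924,-0.9563)
member 3 (1-3): L=1.9190, (cx,cy)=(0.9677,-0.2522)
member 4 (2-3): L=3.0064, (cx,cy)=(0.2744,0.9616)
member 5 (2-4): L=1.7270, (cx,cy)=(1.0000,0.0000)
member 6 (3-4): L=3.0284, (cx,cy)=(0.2978,-0.9546)
member 7 (3-5): L=1.5939, (cx,cy)=(0.9875,0.1575)
member 8 (4-5): L=3.2131, (cx,cy)=(0.2091,0.9779)
member 9 (4-6): L=1.5790, (cx,cy)=(1.0000,0.0000)
member 10 (5-6): L=3.2703, (cx,cy)=(0.2773,-0.9608)
solve A·x = −loads:
  F[0-1] = -4352.9600 N (compression)
  F[0-2] = -1487.0091 N (compression)
  F[1-2] = +5108.5703 N (tension)
  F[1-3] = -2534.4138 N (compression)
  F[2-3] = -1148.0057 N (compression)
  F[2-4] = +1574.6911 N (tension)
  F[3-4] = -2081.6343 N (compression)
  F[3-5] = -966.7543 N (compression)
  F[4-5] = +2032.1007 N (tension)
  F[4-6] = +529.6852 N (tension)
  F[5-6] = -1909.8406 N (compression)
  Rx@0 = +2445.6800 N
  Ry@0 = +4246.0818 N
  Ry@6 = +1834.9182 N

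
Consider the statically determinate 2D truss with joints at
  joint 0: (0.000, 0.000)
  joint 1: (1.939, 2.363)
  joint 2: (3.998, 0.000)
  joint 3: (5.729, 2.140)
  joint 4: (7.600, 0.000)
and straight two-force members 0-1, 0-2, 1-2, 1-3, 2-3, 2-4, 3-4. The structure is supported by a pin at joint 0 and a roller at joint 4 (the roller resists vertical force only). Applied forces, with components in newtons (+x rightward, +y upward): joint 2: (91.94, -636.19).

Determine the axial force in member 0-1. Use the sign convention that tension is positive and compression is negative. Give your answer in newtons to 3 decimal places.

-390.039

N=5 nodes, M=7 members, R=3 reactions → 2N=10, M+R=10
member 0 (0-1): L=3.0567, (cx,cy)=(0.6343,0.7731)
member 1 (0-2): L=3.9980, (cx,cy)=(1.0000,0.0000)
member 2 (1-2): L=3.1342, (cx,cy)=(0.6569,-0.7539)
member 3 (1-3): L=3.7966, (cx,cy)=(0.9983,-0.0587)
member 4 (2-3): L=2.7524, (cx,cy)=(0.6289,0.7775)
member 5 (2-4): L=3.6020, (cx,cy)=(1.0000,0.0000)
member 6 (3-4): L=2.8426, (cx,cy)=(0.6582,-0.7528)
solve A·x = −loads:
  F[0-1] = -390.0388 N (compression)
  F[0-2] = +339.3579 N (tension)
  F[1-2] = +441.8917 N (tension)
  F[1-3] = -538.6462 N (compression)
  F[2-3] = +389.7550 N (tension)
  F[2-4] = +292.6012 N (tension)
  F[3-4] = -444.5437 N (compression)
  Rx@0 = -91.9400 N
  Ry@0 = +301.5206 N
  Ry@4 = +334.6694 N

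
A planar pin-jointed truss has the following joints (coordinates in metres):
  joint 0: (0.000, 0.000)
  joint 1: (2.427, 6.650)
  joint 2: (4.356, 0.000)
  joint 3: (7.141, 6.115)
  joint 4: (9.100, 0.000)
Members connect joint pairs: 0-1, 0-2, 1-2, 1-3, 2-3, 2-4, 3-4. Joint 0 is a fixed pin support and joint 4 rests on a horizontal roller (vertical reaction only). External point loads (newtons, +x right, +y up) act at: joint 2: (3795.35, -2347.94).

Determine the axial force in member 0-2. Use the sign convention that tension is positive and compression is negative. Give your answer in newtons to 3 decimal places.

4242.073

N=5 nodes, M=7 members, R=3 reactions → 2N=10, M+R=10
member 0 (0-1): L=7.0790, (cx,cy)=(0.3428,0.9394)
member 1 (0-2): L=4.3560, (cx,cy)=(1.0000,0.0000)
member 2 (1-2): L=6.9241, (cx,cy)=(0.2786,-0.9604)
member 3 (1-3): L=4.7443, (cx,cy)=(0.9936,-0.1128)
member 4 (2-3): L=6.7193, (cx,cy)=(0.4145,0.9101)
member 5 (2-4): L=4.7440, (cx,cy)=(1.0000,0.0000)
member 6 (3-4): L=6.4211, (cx,cy)=(0.3051,-0.9523)
solve A·x = −loads:
  F[0-1] = -1302.9960 N (compression)
  F[0-2] = +4242.0731 N (tension)
  F[1-2] = +1372.4540 N (tension)
  F[1-3] = -834.3988 N (compression)
  F[2-3] = +1131.5970 N (tension)
  F[2-4] = +360.0572 N (tension)
  F[3-4] = -1180.1805 N (compression)
  Rx@0 = -3795.3500 N
  Ry@0 = +1224.0250 N
  Ry@4 = +1123.9150 N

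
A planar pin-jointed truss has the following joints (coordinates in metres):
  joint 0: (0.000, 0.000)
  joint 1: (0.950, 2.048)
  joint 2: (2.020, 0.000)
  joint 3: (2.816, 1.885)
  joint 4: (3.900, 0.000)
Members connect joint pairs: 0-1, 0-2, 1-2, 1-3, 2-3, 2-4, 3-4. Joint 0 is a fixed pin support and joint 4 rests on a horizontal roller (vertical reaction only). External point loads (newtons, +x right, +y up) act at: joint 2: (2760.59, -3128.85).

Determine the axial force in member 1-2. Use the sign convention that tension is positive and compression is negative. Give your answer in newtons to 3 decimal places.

N=5 nodes, M=7 members, R=3 reactions → 2N=10, M+R=10
member 0 (0-1): L=2.2576, (cx,cy)=(0.4208,0.9072)
member 1 (0-2): L=2.0200, (cx,cy)=(1.0000,0.0000)
member 2 (1-2): L=2.3107, (cx,cy)=(0.4631,-0.8863)
member 3 (1-3): L=1.8731, (cx,cy)=(0.9962,-0.0870)
member 4 (2-3): L=2.0462, (cx,cy)=(0.3890,0.9212)
member 5 (2-4): L=1.8800, (cx,cy)=(1.0000,0.0000)
member 6 (3-4): L=2.1745, (cx,cy)=(0.4985,-0.8669)
solve A·x = −loads:
  F[0-1] = -1662.6353 N (compression)
  F[0-2] = +3460.2252 N (tension)
  F[1-2] = +1855.3410 N (tension)
  F[1-3] = -1564.7216 N (compression)
  F[2-3] = +1611.3453 N (tension)
  F[2-4] = +931.9432 N (tension)
  F[3-4] = -1869.4411 N (compression)
  Rx@0 = -2760.5900 N
  Ry@0 = +1508.2662 N
  Ry@4 = +1620.5838 N

1855.341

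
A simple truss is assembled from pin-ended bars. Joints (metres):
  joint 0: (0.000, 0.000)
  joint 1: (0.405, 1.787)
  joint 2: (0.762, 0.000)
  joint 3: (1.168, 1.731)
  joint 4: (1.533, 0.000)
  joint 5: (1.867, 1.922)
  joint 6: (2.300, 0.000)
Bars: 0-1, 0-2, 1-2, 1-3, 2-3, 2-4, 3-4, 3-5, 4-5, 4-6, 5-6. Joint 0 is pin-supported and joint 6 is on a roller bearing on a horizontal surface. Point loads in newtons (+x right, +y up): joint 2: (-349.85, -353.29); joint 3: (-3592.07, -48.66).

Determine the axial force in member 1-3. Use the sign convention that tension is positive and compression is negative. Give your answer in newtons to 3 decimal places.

N=7 nodes, M=11 members, R=3 reactions → 2N=14, M+R=14
member 0 (0-1): L=1.8323, (cx,cy)=(0.2210,0.9753)
member 1 (0-2): L=0.7620, (cx,cy)=(1.0000,0.0000)
member 2 (1-2): L=1.8223, (cx,cy)=(0.1959,-0.9806)
member 3 (1-3): L=0.7651, (cx,cy)=(0.9973,-0.0732)
member 4 (2-3): L=1.7780, (cx,cy)=(0.2283,0.9736)
member 5 (2-4): L=0.7710, (cx,cy)=(1.0000,0.0000)
member 6 (3-4): L=1.7691, (cx,cy)=(0.2063,-0.9785)
member 7 (3-5): L=0.7246, (cx,cy)=(0.9646,0.2636)
member 8 (4-5): L=1.9508, (cx,cy)=(0.1712,0.9852)
member 9 (4-6): L=0.7670, (cx,cy)=(1.0000,0.0000)
member 10 (5-6): L=1.9702, (cx,cy)=(0.2198,-0.9755)
solve A·x = −loads:
  F[0-1] = -3038.7747 N (compression)
  F[0-2] = -3270.2555 N (compression)
  F[1-2] = +3118.1675 N (tension)
  F[1-3] = -1285.9790 N (compression)
  F[2-3] = -2777.8494 N (compression)
  F[2-4] = -1675.2199 N (compression)
  F[3-4] = +2917.7008 N (tension)
  F[3-5] = +1112.5734 N (tension)
  F[4-5] = -2897.7095 N (compression)
  F[4-6] = -577.1078 N (compression)
  F[5-6] = +2625.8684 N (tension)
  Rx@0 = +3941.9200 N
  Ry@0 = +2963.6158 N
  Ry@6 = -2561.6658 N

-1285.979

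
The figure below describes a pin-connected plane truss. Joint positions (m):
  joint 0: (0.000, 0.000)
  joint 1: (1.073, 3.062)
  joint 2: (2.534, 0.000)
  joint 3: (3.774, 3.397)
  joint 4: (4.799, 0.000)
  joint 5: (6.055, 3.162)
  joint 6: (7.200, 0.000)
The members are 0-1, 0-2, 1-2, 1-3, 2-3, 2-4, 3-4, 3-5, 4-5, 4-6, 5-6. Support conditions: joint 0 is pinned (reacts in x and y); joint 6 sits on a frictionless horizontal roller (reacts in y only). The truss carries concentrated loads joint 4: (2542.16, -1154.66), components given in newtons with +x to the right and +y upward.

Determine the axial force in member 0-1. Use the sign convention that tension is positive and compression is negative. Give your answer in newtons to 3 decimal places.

N=7 nodes, M=11 members, R=3 reactions → 2N=14, M+R=14
member 0 (0-1): L=3.2446, (cx,cy)=(0.3307,0.9437)
member 1 (0-2): L=2.5340, (cx,cy)=(1.0000,0.0000)
member 2 (1-2): L=3.3927, (cx,cy)=(0.4306,-0.9025)
member 3 (1-3): L=2.7217, (cx,cy)=(0.9924,0.1231)
member 4 (2-3): L=3.6162, (cx,cy)=(0.3429,0.9394)
member 5 (2-4): L=2.2650, (cx,cy)=(1.0000,0.0000)
member 6 (3-4): L=3.5483, (cx,cy)=(0.2889,-0.9574)
member 7 (3-5): L=2.2931, (cx,cy)=(0.9947,-0.1025)
member 8 (4-5): L=3.4023, (cx,cy)=(0.3692,0.9294)
member 9 (4-6): L=2.4010, (cx,cy)=(1.0000,0.0000)
member 10 (5-6): L=3.3629, (cx,cy)=(0.3405,-0.9403)
solve A·x = −loads:
  F[0-1] = -408.0041 N (compression)
  F[0-2] = +2677.0899 N (tension)
  F[1-2] = +385.2884 N (tension)
  F[1-3] = -303.1523 N (compression)
  F[2-3] = -370.1762 N (compression)
  F[2-4] = +2969.9397 N (tension)
  F[3-4] = +462.6090 N (tension)
  F[3-5] = -564.3865 N (compression)
  F[4-5] = +765.8697 N (tension)
  F[4-6] = +278.6865 N (tension)
  F[5-6] = -818.5171 N (compression)
  Rx@0 = -2542.1600 N
  Ry@0 = +385.0470 N
  Ry@6 = +769.6130 N

-408.004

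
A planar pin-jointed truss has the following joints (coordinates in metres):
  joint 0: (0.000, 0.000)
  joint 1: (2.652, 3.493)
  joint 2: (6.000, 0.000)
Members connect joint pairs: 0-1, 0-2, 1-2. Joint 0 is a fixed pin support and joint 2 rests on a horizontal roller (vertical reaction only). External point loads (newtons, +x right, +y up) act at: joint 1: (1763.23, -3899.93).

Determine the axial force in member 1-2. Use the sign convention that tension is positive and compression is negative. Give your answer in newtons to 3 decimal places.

N=3 nodes, M=3 members, R=3 reactions → 2N=6, M+R=6
member 0 (0-1): L=4.3857, (cx,cy)=(0.6047,0.7965)
member 1 (0-2): L=6.0000, (cx,cy)=(1.0000,0.0000)
member 2 (1-2): L=4.8384, (cx,cy)=(0.6920,-0.7219)
solve A·x = −loads:
  F[0-1] = -1443.4777 N (compression)
  F[0-2] = +2636.0950 N (tension)
  F[1-2] = -3809.5856 N (compression)
  Rx@0 = -1763.2300 N
  Ry@0 = +1149.6672 N
  Ry@2 = +2750.2628 N

-3809.586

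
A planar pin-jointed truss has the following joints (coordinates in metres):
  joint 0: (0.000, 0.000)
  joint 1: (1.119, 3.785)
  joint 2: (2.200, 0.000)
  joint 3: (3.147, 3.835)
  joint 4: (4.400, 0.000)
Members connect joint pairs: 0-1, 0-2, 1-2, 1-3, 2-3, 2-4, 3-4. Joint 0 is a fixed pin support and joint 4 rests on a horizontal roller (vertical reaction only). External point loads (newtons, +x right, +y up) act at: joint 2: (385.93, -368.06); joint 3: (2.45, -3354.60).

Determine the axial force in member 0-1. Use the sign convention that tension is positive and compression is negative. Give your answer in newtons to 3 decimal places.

N=5 nodes, M=7 members, R=3 reactions → 2N=10, M+R=10
member 0 (0-1): L=3.9469, (cx,cy)=(0.2835,0.9590)
member 1 (0-2): L=2.2000, (cx,cy)=(1.0000,0.0000)
member 2 (1-2): L=3.9363, (cx,cy)=(0.2746,-0.9616)
member 3 (1-3): L=2.0286, (cx,cy)=(0.9997,0.0246)
member 4 (2-3): L=3.9502, (cx,cy)=(0.2397,0.9708)
member 5 (2-4): L=2.2000, (cx,cy)=(1.0000,0.0000)
member 6 (3-4): L=4.0345, (cx,cy)=(0.3106,-0.9506)
solve A·x = −loads:
  F[0-1] = -1185.8496 N (compression)
  F[0-2] = +724.5806 N (tension)
  F[1-2] = +1165.8338 N (tension)
  F[1-3] = -656.5619 N (compression)
  F[2-3] = -775.5675 N (compression)
  F[2-4] = +844.7431 N (tension)
  F[3-4] = -2719.9687 N (compression)
  Rx@0 = -388.3800 N
  Ry@0 = +1137.1932 N
  Ry@4 = +2585.4668 N

-1185.850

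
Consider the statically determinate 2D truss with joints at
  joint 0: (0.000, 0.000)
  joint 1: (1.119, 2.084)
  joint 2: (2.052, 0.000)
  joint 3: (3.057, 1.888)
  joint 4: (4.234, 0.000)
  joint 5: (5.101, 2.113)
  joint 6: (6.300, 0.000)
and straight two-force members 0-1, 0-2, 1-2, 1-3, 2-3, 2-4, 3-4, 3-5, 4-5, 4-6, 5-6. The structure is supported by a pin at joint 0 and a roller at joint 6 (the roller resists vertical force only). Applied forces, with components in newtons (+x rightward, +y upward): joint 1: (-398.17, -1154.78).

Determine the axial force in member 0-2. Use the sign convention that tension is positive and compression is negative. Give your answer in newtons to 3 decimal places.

N=7 nodes, M=11 members, R=3 reactions → 2N=14, M+R=14
member 0 (0-1): L=2.3654, (cx,cy)=(0.4731,0.8810)
member 1 (0-2): L=2.0520, (cx,cy)=(1.0000,0.0000)
member 2 (1-2): L=2.2833, (cx,cy)=(0.4086,-0.9127)
member 3 (1-3): L=1.9479, (cx,cy)=(0.9949,-0.1006)
member 4 (2-3): L=2.1388, (cx,cy)=(0.4699,0.8827)
member 5 (2-4): L=2.1820, (cx,cy)=(1.0000,0.0000)
member 6 (3-4): L=2.2248, (cx,cy)=(0.5290,-0.8486)
member 7 (3-5): L=2.0563, (cx,cy)=(0.9940,0.1094)
member 8 (4-5): L=2.2840, (cx,cy)=(0.3796,0.9251)
member 9 (4-6): L=2.0660, (cx,cy)=(1.0000,0.0000)
member 10 (5-6): L=2.4295, (cx,cy)=(0.4935,-0.8697)
solve A·x = −loads:
  F[0-1] = -1227.4097 N (compression)
  F[0-2] = +182.4757 N (tension)
  F[1-2] = -63.0540 N (compression)
  F[1-3] = -157.5102 N (compression)
  F[2-3] = +65.1954 N (tension)
  F[2-4] = +126.0765 N (tension)
  F[3-4] = -96.2433 N (compression)
  F[3-5] = -75.6150 N (compression)
  F[4-5] = +88.2803 N (tension)
  F[4-6] = +41.6494 N (tension)
  F[5-6] = -84.3923 N (compression)
  Rx@0 = +398.1700 N
  Ry@0 = +1081.3812 N
  Ry@6 = +73.3988 N

182.476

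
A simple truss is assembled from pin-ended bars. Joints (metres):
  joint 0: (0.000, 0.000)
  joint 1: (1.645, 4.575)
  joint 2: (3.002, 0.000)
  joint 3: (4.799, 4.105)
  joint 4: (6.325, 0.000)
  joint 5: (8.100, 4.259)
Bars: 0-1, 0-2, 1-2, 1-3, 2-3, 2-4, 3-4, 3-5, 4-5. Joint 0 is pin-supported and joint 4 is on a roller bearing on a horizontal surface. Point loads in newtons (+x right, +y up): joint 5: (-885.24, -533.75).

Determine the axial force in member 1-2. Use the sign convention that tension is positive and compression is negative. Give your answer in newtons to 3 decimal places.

513.140

N=6 nodes, M=9 members, R=3 reactions → 2N=12, M+R=12
member 0 (0-1): L=4.8618, (cx,cy)=(0.3384,0.9410)
member 1 (0-2): L=3.0020, (cx,cy)=(1.0000,0.0000)
member 2 (1-2): L=4.7720, (cx,cy)=(0.2844,-0.9587)
member 3 (1-3): L=3.1888, (cx,cy)=(0.9891,-0.1474)
member 4 (2-3): L=4.4811, (cx,cy)=(0.4010,0.9161)
member 5 (2-4): L=3.3230, (cx,cy)=(1.0000,0.0000)
member 6 (3-4): L=4.3795, (cx,cy)=(0.3484,-0.9373)
member 7 (3-5): L=3.3046, (cx,cy)=(0.9989,0.0466)
member 8 (4-5): L=4.6141, (cx,cy)=(0.3847,0.9230)
solve A·x = −loads:
  F[0-1] = -474.2706 N (compression)
  F[0-2] = -724.7680 N (compression)
  F[1-2] = +513.1396 N (tension)
  F[1-3] = -309.7749 N (compression)
  F[2-3] = -537.0276 N (compression)
  F[2-4] = -363.4906 N (compression)
  F[3-4] = +442.4947 N (tension)
  F[3-5] = -676.6694 N (compression)
  F[4-5] = -544.0862 N (compression)
  Rx@0 = +885.2400 N
  Ry@0 = +446.2974 N
  Ry@4 = +87.4526 N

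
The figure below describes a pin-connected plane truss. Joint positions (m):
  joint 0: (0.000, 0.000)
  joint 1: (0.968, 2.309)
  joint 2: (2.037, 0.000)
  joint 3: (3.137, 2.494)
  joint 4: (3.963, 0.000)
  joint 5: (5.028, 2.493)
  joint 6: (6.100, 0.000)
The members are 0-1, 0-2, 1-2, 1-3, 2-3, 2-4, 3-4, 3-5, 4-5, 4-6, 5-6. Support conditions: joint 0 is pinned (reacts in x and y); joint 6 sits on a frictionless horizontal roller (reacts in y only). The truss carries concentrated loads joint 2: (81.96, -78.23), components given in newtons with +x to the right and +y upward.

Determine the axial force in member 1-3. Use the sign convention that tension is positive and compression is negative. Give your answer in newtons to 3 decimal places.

N=7 nodes, M=11 members, R=3 reactions → 2N=14, M+R=14
member 0 (0-1): L=2.5037, (cx,cy)=(0.3866,0.9222)
member 1 (0-2): L=2.0370, (cx,cy)=(1.0000,0.0000)
member 2 (1-2): L=2.5445, (cx,cy)=(0.4201,-0.9075)
member 3 (1-3): L=2.1769, (cx,cy)=(0.9964,0.0850)
member 4 (2-3): L=2.7258, (cx,cy)=(0.4035,0.9150)
member 5 (2-4): L=1.9260, (cx,cy)=(1.0000,0.0000)
member 6 (3-4): L=2.6272, (cx,cy)=(0.3144,-0.9493)
member 7 (3-5): L=1.8910, (cx,cy)=(1.0000,-0.0005)
member 8 (4-5): L=2.7110, (cx,cy)=(0.3929,0.9196)
member 9 (4-6): L=2.1370, (cx,cy)=(1.0000,0.0000)
member 10 (5-6): L=2.7137, (cx,cy)=(0.3950,-0.9187)
solve A·x = −loads:
  F[0-1] = -56.5000 N (compression)
  F[0-2] = +103.8045 N (tension)
  F[1-2] = +53.2633 N (tension)
  F[1-3] = -44.3825 N (compression)
  F[2-3] = +32.6742 N (tension)
  F[2-4] = +31.0363 N (tension)
  F[3-4] = -27.5067 N (compression)
  F[3-5] = -22.3882 N (compression)
  F[4-5] = +28.3947 N (tension)
  F[4-6] = +11.2333 N (tension)
  F[5-6] = -28.4365 N (compression)
  Rx@0 = -81.9600 N
  Ry@0 = +52.1063 N
  Ry@6 = +26.1237 N

-44.383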